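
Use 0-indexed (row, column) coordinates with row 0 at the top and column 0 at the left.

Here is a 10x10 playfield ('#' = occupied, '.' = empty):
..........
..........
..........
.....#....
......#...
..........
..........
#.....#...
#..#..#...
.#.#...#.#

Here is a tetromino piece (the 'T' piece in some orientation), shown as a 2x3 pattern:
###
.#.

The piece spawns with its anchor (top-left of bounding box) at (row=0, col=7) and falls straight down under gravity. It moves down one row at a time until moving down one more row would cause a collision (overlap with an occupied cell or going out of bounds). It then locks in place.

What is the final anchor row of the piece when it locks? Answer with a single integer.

Answer: 8

Derivation:
Spawn at (row=0, col=7). Try each row:
  row 0: fits
  row 1: fits
  row 2: fits
  row 3: fits
  row 4: fits
  row 5: fits
  row 6: fits
  row 7: fits
  row 8: fits
  row 9: blocked -> lock at row 8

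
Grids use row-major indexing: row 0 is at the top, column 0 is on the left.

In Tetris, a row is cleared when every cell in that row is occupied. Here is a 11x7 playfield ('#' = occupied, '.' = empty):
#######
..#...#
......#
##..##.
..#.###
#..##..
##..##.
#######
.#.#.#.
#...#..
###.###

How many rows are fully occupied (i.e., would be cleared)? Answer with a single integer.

Check each row:
  row 0: 0 empty cells -> FULL (clear)
  row 1: 5 empty cells -> not full
  row 2: 6 empty cells -> not full
  row 3: 3 empty cells -> not full
  row 4: 3 empty cells -> not full
  row 5: 4 empty cells -> not full
  row 6: 3 empty cells -> not full
  row 7: 0 empty cells -> FULL (clear)
  row 8: 4 empty cells -> not full
  row 9: 5 empty cells -> not full
  row 10: 1 empty cell -> not full
Total rows cleared: 2

Answer: 2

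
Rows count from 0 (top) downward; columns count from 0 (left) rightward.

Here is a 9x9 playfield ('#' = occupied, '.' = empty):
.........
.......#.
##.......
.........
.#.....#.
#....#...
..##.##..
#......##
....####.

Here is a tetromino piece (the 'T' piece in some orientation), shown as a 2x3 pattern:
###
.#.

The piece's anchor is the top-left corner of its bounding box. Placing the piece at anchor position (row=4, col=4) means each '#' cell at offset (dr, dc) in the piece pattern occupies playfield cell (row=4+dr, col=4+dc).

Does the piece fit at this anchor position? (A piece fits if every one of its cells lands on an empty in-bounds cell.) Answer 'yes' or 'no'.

Check each piece cell at anchor (4, 4):
  offset (0,0) -> (4,4): empty -> OK
  offset (0,1) -> (4,5): empty -> OK
  offset (0,2) -> (4,6): empty -> OK
  offset (1,1) -> (5,5): occupied ('#') -> FAIL
All cells valid: no

Answer: no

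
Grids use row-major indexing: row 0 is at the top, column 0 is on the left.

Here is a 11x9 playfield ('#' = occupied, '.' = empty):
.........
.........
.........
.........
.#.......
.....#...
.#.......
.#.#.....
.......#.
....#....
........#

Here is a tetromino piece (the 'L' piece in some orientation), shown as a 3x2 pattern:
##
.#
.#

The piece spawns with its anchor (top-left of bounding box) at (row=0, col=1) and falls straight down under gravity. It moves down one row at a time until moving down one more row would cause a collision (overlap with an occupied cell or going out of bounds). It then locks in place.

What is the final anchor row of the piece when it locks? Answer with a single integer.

Answer: 3

Derivation:
Spawn at (row=0, col=1). Try each row:
  row 0: fits
  row 1: fits
  row 2: fits
  row 3: fits
  row 4: blocked -> lock at row 3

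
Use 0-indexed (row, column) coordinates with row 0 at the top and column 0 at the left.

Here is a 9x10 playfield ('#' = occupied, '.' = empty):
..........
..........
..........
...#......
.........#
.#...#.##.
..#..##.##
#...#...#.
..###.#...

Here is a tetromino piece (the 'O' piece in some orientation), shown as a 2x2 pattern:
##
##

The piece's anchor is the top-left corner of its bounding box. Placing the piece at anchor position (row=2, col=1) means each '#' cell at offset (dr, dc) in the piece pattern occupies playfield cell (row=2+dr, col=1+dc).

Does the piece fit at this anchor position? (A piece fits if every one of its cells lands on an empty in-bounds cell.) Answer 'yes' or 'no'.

Answer: yes

Derivation:
Check each piece cell at anchor (2, 1):
  offset (0,0) -> (2,1): empty -> OK
  offset (0,1) -> (2,2): empty -> OK
  offset (1,0) -> (3,1): empty -> OK
  offset (1,1) -> (3,2): empty -> OK
All cells valid: yes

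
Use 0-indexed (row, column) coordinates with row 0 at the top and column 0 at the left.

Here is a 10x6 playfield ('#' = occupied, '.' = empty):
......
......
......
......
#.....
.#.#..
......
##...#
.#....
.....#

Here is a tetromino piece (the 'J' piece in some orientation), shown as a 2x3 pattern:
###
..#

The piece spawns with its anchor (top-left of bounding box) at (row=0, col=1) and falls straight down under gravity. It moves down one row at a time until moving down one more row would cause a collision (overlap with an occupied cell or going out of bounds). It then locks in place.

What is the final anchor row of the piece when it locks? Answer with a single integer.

Spawn at (row=0, col=1). Try each row:
  row 0: fits
  row 1: fits
  row 2: fits
  row 3: fits
  row 4: blocked -> lock at row 3

Answer: 3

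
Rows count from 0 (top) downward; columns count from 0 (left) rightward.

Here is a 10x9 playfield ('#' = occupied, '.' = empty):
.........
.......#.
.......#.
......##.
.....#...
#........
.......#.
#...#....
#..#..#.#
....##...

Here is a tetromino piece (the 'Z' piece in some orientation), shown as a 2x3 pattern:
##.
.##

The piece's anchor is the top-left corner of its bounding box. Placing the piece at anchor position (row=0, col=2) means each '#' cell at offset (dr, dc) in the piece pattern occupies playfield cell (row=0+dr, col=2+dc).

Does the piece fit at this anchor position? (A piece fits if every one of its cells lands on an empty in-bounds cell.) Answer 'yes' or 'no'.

Check each piece cell at anchor (0, 2):
  offset (0,0) -> (0,2): empty -> OK
  offset (0,1) -> (0,3): empty -> OK
  offset (1,1) -> (1,3): empty -> OK
  offset (1,2) -> (1,4): empty -> OK
All cells valid: yes

Answer: yes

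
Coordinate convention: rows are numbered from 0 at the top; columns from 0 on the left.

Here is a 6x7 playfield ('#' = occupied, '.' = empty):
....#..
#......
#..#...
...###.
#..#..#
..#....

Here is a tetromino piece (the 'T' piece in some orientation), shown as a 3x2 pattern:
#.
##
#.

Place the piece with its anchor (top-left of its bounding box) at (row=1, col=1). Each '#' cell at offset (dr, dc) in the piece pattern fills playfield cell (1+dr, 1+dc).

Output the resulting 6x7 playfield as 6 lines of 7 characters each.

Fill (1+0,1+0) = (1,1)
Fill (1+1,1+0) = (2,1)
Fill (1+1,1+1) = (2,2)
Fill (1+2,1+0) = (3,1)

Answer: ....#..
##.....
####...
.#.###.
#..#..#
..#....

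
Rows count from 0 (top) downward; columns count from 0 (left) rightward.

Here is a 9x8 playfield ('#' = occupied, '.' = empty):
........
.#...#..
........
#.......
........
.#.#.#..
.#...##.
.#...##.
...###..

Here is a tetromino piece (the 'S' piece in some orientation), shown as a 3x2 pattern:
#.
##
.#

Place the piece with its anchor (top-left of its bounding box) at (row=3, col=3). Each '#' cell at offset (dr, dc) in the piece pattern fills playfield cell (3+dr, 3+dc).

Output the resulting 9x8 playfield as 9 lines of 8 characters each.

Fill (3+0,3+0) = (3,3)
Fill (3+1,3+0) = (4,3)
Fill (3+1,3+1) = (4,4)
Fill (3+2,3+1) = (5,4)

Answer: ........
.#...#..
........
#..#....
...##...
.#.###..
.#...##.
.#...##.
...###..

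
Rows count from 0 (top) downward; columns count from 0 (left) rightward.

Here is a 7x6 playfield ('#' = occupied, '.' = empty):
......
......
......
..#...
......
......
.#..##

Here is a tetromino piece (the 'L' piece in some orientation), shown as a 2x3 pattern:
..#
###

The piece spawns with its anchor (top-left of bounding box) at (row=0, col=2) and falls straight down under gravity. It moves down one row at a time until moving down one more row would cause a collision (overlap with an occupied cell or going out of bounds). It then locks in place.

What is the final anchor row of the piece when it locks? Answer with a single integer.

Answer: 1

Derivation:
Spawn at (row=0, col=2). Try each row:
  row 0: fits
  row 1: fits
  row 2: blocked -> lock at row 1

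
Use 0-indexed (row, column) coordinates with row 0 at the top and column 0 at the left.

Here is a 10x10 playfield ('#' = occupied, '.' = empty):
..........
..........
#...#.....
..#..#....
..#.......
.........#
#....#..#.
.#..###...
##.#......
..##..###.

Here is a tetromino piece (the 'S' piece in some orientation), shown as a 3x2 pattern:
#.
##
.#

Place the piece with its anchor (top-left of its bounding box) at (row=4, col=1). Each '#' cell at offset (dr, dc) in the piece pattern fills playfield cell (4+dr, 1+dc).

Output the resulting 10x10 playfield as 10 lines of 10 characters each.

Fill (4+0,1+0) = (4,1)
Fill (4+1,1+0) = (5,1)
Fill (4+1,1+1) = (5,2)
Fill (4+2,1+1) = (6,2)

Answer: ..........
..........
#...#.....
..#..#....
.##.......
.##......#
#.#..#..#.
.#..###...
##.#......
..##..###.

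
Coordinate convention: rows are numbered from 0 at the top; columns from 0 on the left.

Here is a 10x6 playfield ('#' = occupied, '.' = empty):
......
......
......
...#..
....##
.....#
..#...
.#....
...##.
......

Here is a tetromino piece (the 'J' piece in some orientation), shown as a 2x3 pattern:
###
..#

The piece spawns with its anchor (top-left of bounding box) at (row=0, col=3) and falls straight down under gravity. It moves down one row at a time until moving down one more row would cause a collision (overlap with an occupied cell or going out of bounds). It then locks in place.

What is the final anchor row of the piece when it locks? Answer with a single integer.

Spawn at (row=0, col=3). Try each row:
  row 0: fits
  row 1: fits
  row 2: fits
  row 3: blocked -> lock at row 2

Answer: 2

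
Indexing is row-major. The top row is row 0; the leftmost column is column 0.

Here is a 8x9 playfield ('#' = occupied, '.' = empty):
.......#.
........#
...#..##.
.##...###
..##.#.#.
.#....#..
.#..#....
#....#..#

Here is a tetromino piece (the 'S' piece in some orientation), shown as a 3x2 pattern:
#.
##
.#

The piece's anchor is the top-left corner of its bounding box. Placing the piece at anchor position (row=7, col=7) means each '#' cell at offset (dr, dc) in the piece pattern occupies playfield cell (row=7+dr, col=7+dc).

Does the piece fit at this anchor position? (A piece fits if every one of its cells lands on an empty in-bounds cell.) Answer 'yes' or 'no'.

Check each piece cell at anchor (7, 7):
  offset (0,0) -> (7,7): empty -> OK
  offset (1,0) -> (8,7): out of bounds -> FAIL
  offset (1,1) -> (8,8): out of bounds -> FAIL
  offset (2,1) -> (9,8): out of bounds -> FAIL
All cells valid: no

Answer: no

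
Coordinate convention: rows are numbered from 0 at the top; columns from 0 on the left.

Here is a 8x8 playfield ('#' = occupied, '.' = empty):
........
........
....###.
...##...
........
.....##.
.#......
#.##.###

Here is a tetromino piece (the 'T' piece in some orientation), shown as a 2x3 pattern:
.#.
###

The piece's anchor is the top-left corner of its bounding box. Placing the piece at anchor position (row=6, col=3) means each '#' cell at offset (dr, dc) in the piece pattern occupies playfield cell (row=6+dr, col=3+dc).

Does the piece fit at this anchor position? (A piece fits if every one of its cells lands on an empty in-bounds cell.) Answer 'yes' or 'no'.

Answer: no

Derivation:
Check each piece cell at anchor (6, 3):
  offset (0,1) -> (6,4): empty -> OK
  offset (1,0) -> (7,3): occupied ('#') -> FAIL
  offset (1,1) -> (7,4): empty -> OK
  offset (1,2) -> (7,5): occupied ('#') -> FAIL
All cells valid: no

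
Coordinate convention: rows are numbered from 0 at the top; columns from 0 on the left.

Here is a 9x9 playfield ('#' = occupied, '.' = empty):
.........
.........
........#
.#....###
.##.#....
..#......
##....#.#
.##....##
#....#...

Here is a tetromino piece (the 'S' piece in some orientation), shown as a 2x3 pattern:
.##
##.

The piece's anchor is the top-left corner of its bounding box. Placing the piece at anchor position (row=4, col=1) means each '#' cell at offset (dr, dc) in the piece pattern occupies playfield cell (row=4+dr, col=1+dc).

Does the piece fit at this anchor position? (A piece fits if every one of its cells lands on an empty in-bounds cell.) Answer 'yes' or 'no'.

Answer: no

Derivation:
Check each piece cell at anchor (4, 1):
  offset (0,1) -> (4,2): occupied ('#') -> FAIL
  offset (0,2) -> (4,3): empty -> OK
  offset (1,0) -> (5,1): empty -> OK
  offset (1,1) -> (5,2): occupied ('#') -> FAIL
All cells valid: no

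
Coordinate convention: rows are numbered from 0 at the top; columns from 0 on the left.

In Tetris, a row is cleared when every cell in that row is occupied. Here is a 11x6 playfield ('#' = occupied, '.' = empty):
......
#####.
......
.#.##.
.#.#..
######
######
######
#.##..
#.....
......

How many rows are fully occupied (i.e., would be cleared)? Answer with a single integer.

Check each row:
  row 0: 6 empty cells -> not full
  row 1: 1 empty cell -> not full
  row 2: 6 empty cells -> not full
  row 3: 3 empty cells -> not full
  row 4: 4 empty cells -> not full
  row 5: 0 empty cells -> FULL (clear)
  row 6: 0 empty cells -> FULL (clear)
  row 7: 0 empty cells -> FULL (clear)
  row 8: 3 empty cells -> not full
  row 9: 5 empty cells -> not full
  row 10: 6 empty cells -> not full
Total rows cleared: 3

Answer: 3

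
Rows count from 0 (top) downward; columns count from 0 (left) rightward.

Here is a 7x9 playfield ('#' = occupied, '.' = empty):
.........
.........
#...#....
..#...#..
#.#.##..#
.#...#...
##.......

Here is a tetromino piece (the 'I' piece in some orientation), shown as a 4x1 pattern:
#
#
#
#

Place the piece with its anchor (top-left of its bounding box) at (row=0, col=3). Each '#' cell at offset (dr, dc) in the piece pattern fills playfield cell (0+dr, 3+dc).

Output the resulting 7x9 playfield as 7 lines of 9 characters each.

Answer: ...#.....
...#.....
#..##....
..##..#..
#.#.##..#
.#...#...
##.......

Derivation:
Fill (0+0,3+0) = (0,3)
Fill (0+1,3+0) = (1,3)
Fill (0+2,3+0) = (2,3)
Fill (0+3,3+0) = (3,3)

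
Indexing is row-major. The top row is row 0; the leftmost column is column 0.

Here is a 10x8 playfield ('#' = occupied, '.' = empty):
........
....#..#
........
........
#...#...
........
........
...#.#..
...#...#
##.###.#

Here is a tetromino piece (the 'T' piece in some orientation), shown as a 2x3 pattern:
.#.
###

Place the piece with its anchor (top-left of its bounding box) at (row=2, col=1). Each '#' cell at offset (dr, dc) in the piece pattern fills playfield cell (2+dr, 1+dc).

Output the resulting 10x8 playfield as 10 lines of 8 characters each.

Fill (2+0,1+1) = (2,2)
Fill (2+1,1+0) = (3,1)
Fill (2+1,1+1) = (3,2)
Fill (2+1,1+2) = (3,3)

Answer: ........
....#..#
..#.....
.###....
#...#...
........
........
...#.#..
...#...#
##.###.#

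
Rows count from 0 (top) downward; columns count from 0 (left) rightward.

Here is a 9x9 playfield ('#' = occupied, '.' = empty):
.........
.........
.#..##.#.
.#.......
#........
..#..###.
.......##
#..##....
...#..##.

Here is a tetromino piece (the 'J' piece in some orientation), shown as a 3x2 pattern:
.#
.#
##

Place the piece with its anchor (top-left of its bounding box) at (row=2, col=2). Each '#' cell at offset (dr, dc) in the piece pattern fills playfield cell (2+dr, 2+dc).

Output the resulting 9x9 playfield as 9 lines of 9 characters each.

Fill (2+0,2+1) = (2,3)
Fill (2+1,2+1) = (3,3)
Fill (2+2,2+0) = (4,2)
Fill (2+2,2+1) = (4,3)

Answer: .........
.........
.#.###.#.
.#.#.....
#.##.....
..#..###.
.......##
#..##....
...#..##.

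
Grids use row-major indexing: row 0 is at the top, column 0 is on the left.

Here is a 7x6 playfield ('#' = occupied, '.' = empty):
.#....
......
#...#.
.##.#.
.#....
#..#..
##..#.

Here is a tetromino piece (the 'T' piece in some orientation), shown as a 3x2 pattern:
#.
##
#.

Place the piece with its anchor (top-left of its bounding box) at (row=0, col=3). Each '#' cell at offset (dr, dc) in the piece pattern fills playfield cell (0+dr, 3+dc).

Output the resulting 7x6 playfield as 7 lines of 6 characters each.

Fill (0+0,3+0) = (0,3)
Fill (0+1,3+0) = (1,3)
Fill (0+1,3+1) = (1,4)
Fill (0+2,3+0) = (2,3)

Answer: .#.#..
...##.
#..##.
.##.#.
.#....
#..#..
##..#.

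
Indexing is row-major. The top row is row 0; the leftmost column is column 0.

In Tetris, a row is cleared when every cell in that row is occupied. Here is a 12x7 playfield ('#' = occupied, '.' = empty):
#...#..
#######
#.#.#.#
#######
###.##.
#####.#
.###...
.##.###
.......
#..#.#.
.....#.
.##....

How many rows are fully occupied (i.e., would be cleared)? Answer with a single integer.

Answer: 2

Derivation:
Check each row:
  row 0: 5 empty cells -> not full
  row 1: 0 empty cells -> FULL (clear)
  row 2: 3 empty cells -> not full
  row 3: 0 empty cells -> FULL (clear)
  row 4: 2 empty cells -> not full
  row 5: 1 empty cell -> not full
  row 6: 4 empty cells -> not full
  row 7: 2 empty cells -> not full
  row 8: 7 empty cells -> not full
  row 9: 4 empty cells -> not full
  row 10: 6 empty cells -> not full
  row 11: 5 empty cells -> not full
Total rows cleared: 2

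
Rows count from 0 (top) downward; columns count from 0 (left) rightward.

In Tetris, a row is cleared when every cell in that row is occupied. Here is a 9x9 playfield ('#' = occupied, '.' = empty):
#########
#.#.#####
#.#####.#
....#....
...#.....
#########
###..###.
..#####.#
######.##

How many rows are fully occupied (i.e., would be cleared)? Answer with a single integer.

Check each row:
  row 0: 0 empty cells -> FULL (clear)
  row 1: 2 empty cells -> not full
  row 2: 2 empty cells -> not full
  row 3: 8 empty cells -> not full
  row 4: 8 empty cells -> not full
  row 5: 0 empty cells -> FULL (clear)
  row 6: 3 empty cells -> not full
  row 7: 3 empty cells -> not full
  row 8: 1 empty cell -> not full
Total rows cleared: 2

Answer: 2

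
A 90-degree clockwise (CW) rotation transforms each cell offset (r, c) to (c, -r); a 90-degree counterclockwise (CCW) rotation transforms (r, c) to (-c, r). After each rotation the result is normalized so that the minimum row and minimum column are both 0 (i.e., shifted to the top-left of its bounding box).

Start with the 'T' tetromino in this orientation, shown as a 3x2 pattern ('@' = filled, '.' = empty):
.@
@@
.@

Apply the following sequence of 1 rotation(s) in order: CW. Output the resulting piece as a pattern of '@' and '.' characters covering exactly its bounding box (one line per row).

Answer: .@.
@@@

Derivation:
Start:
.@
@@
.@
After rotation 1 (CW):
.@.
@@@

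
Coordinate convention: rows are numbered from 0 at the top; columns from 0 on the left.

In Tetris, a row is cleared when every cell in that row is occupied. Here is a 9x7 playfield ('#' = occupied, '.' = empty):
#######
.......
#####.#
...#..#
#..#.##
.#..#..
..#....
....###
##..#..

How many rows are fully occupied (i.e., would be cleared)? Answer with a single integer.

Check each row:
  row 0: 0 empty cells -> FULL (clear)
  row 1: 7 empty cells -> not full
  row 2: 1 empty cell -> not full
  row 3: 5 empty cells -> not full
  row 4: 3 empty cells -> not full
  row 5: 5 empty cells -> not full
  row 6: 6 empty cells -> not full
  row 7: 4 empty cells -> not full
  row 8: 4 empty cells -> not full
Total rows cleared: 1

Answer: 1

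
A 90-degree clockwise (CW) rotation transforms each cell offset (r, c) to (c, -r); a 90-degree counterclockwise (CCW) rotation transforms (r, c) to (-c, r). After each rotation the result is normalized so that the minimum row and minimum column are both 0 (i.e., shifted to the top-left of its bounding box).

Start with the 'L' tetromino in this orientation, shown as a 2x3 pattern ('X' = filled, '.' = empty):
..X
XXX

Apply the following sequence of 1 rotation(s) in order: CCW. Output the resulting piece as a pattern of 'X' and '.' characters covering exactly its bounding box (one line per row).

Start:
..X
XXX
After rotation 1 (CCW):
XX
.X
.X

Answer: XX
.X
.X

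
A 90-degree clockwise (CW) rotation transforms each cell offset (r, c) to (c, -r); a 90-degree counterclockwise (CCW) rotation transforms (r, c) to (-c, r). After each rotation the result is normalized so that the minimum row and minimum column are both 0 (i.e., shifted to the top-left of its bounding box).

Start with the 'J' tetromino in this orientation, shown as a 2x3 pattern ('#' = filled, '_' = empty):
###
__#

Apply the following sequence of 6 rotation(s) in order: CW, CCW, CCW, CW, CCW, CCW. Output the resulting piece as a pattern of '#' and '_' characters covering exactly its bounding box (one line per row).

Answer: #__
###

Derivation:
Start:
###
__#
After rotation 1 (CW):
_#
_#
##
After rotation 2 (CCW):
###
__#
After rotation 3 (CCW):
##
#_
#_
After rotation 4 (CW):
###
__#
After rotation 5 (CCW):
##
#_
#_
After rotation 6 (CCW):
#__
###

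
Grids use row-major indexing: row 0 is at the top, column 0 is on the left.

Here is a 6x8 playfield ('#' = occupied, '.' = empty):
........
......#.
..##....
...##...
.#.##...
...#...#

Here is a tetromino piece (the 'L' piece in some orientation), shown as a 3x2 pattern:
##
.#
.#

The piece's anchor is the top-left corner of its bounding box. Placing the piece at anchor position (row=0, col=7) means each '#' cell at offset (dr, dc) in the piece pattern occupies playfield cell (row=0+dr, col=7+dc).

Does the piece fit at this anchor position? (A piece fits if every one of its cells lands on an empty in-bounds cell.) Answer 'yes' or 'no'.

Answer: no

Derivation:
Check each piece cell at anchor (0, 7):
  offset (0,0) -> (0,7): empty -> OK
  offset (0,1) -> (0,8): out of bounds -> FAIL
  offset (1,1) -> (1,8): out of bounds -> FAIL
  offset (2,1) -> (2,8): out of bounds -> FAIL
All cells valid: no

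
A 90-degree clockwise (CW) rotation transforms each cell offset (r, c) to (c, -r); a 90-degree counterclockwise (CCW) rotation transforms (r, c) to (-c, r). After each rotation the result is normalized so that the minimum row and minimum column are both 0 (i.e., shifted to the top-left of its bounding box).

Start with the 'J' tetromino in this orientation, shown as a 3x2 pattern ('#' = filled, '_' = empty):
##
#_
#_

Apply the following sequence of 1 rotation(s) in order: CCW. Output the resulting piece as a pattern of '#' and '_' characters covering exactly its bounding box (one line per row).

Start:
##
#_
#_
After rotation 1 (CCW):
#__
###

Answer: #__
###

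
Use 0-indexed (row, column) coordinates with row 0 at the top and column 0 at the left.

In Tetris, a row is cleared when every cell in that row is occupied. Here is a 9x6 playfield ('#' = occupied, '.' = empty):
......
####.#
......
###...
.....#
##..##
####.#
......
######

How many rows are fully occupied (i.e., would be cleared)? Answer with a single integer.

Answer: 1

Derivation:
Check each row:
  row 0: 6 empty cells -> not full
  row 1: 1 empty cell -> not full
  row 2: 6 empty cells -> not full
  row 3: 3 empty cells -> not full
  row 4: 5 empty cells -> not full
  row 5: 2 empty cells -> not full
  row 6: 1 empty cell -> not full
  row 7: 6 empty cells -> not full
  row 8: 0 empty cells -> FULL (clear)
Total rows cleared: 1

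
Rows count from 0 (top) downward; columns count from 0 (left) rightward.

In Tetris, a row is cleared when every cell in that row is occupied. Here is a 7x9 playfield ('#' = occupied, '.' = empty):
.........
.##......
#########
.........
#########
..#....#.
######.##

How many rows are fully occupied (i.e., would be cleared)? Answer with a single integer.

Answer: 2

Derivation:
Check each row:
  row 0: 9 empty cells -> not full
  row 1: 7 empty cells -> not full
  row 2: 0 empty cells -> FULL (clear)
  row 3: 9 empty cells -> not full
  row 4: 0 empty cells -> FULL (clear)
  row 5: 7 empty cells -> not full
  row 6: 1 empty cell -> not full
Total rows cleared: 2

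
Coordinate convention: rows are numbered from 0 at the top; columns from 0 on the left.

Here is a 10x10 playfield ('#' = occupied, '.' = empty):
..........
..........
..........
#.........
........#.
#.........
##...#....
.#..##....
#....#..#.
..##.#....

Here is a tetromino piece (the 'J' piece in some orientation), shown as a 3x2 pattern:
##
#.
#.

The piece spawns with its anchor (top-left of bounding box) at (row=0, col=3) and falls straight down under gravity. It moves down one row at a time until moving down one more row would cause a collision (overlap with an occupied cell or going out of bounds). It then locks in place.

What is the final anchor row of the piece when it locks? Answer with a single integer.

Answer: 6

Derivation:
Spawn at (row=0, col=3). Try each row:
  row 0: fits
  row 1: fits
  row 2: fits
  row 3: fits
  row 4: fits
  row 5: fits
  row 6: fits
  row 7: blocked -> lock at row 6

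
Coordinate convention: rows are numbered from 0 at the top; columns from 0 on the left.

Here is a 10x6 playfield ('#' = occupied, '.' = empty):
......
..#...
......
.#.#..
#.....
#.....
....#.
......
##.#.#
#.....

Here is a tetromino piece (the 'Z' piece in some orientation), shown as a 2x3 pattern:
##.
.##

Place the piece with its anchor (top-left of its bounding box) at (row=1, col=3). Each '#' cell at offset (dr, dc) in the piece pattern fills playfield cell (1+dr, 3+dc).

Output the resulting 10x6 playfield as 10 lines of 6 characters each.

Answer: ......
..###.
....##
.#.#..
#.....
#.....
....#.
......
##.#.#
#.....

Derivation:
Fill (1+0,3+0) = (1,3)
Fill (1+0,3+1) = (1,4)
Fill (1+1,3+1) = (2,4)
Fill (1+1,3+2) = (2,5)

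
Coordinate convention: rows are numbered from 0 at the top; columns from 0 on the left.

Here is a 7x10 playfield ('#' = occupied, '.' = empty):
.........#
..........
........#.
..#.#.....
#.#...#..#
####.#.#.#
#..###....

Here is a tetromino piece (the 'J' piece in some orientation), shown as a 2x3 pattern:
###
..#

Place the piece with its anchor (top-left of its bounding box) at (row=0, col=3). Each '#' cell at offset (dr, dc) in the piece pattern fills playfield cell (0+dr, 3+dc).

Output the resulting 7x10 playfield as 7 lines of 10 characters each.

Fill (0+0,3+0) = (0,3)
Fill (0+0,3+1) = (0,4)
Fill (0+0,3+2) = (0,5)
Fill (0+1,3+2) = (1,5)

Answer: ...###...#
.....#....
........#.
..#.#.....
#.#...#..#
####.#.#.#
#..###....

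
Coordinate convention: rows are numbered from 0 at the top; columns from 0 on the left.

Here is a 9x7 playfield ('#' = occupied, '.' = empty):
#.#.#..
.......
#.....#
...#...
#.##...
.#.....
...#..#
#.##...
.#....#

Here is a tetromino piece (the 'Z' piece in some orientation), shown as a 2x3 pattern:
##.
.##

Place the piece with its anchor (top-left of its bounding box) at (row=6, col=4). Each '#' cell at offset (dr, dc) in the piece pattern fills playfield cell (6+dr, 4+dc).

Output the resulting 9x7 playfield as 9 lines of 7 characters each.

Answer: #.#.#..
.......
#.....#
...#...
#.##...
.#.....
...####
#.##.##
.#....#

Derivation:
Fill (6+0,4+0) = (6,4)
Fill (6+0,4+1) = (6,5)
Fill (6+1,4+1) = (7,5)
Fill (6+1,4+2) = (7,6)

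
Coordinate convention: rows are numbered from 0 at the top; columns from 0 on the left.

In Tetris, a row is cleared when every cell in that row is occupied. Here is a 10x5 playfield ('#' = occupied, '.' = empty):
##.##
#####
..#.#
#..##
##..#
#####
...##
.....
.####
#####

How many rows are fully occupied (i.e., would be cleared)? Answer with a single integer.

Check each row:
  row 0: 1 empty cell -> not full
  row 1: 0 empty cells -> FULL (clear)
  row 2: 3 empty cells -> not full
  row 3: 2 empty cells -> not full
  row 4: 2 empty cells -> not full
  row 5: 0 empty cells -> FULL (clear)
  row 6: 3 empty cells -> not full
  row 7: 5 empty cells -> not full
  row 8: 1 empty cell -> not full
  row 9: 0 empty cells -> FULL (clear)
Total rows cleared: 3

Answer: 3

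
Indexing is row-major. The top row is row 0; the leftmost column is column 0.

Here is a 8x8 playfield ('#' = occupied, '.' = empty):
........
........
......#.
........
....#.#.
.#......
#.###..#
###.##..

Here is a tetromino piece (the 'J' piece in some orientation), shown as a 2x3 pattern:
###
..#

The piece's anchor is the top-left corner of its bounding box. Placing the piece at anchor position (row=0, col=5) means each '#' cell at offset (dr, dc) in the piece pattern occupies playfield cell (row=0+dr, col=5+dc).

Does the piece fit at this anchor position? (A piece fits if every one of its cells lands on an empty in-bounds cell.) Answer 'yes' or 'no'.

Check each piece cell at anchor (0, 5):
  offset (0,0) -> (0,5): empty -> OK
  offset (0,1) -> (0,6): empty -> OK
  offset (0,2) -> (0,7): empty -> OK
  offset (1,2) -> (1,7): empty -> OK
All cells valid: yes

Answer: yes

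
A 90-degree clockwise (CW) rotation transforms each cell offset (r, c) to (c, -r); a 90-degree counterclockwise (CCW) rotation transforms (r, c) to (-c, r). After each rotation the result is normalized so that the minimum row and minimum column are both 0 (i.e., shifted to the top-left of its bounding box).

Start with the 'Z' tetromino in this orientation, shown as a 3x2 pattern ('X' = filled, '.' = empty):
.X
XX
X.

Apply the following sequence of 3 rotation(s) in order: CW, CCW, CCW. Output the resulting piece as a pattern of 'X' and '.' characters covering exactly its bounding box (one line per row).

Start:
.X
XX
X.
After rotation 1 (CW):
XX.
.XX
After rotation 2 (CCW):
.X
XX
X.
After rotation 3 (CCW):
XX.
.XX

Answer: XX.
.XX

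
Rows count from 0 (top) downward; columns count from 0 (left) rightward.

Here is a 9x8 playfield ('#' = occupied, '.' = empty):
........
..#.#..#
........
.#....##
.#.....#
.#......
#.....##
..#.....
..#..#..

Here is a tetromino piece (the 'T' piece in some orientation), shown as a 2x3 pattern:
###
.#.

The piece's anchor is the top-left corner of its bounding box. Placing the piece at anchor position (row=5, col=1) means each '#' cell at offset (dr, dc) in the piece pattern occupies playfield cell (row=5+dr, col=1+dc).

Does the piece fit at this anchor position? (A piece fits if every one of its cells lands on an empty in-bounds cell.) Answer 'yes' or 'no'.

Answer: no

Derivation:
Check each piece cell at anchor (5, 1):
  offset (0,0) -> (5,1): occupied ('#') -> FAIL
  offset (0,1) -> (5,2): empty -> OK
  offset (0,2) -> (5,3): empty -> OK
  offset (1,1) -> (6,2): empty -> OK
All cells valid: no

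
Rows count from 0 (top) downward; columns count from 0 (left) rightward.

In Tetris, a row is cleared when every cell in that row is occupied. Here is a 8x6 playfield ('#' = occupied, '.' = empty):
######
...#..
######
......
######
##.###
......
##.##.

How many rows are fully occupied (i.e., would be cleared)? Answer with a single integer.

Check each row:
  row 0: 0 empty cells -> FULL (clear)
  row 1: 5 empty cells -> not full
  row 2: 0 empty cells -> FULL (clear)
  row 3: 6 empty cells -> not full
  row 4: 0 empty cells -> FULL (clear)
  row 5: 1 empty cell -> not full
  row 6: 6 empty cells -> not full
  row 7: 2 empty cells -> not full
Total rows cleared: 3

Answer: 3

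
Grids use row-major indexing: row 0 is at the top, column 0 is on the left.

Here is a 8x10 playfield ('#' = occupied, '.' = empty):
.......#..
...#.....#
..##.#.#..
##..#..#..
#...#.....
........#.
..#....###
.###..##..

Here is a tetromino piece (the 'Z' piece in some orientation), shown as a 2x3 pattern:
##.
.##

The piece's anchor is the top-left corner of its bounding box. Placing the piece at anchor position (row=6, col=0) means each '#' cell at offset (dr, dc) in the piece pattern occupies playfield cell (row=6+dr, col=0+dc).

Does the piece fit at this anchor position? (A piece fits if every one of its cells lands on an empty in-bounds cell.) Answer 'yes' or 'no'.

Check each piece cell at anchor (6, 0):
  offset (0,0) -> (6,0): empty -> OK
  offset (0,1) -> (6,1): empty -> OK
  offset (1,1) -> (7,1): occupied ('#') -> FAIL
  offset (1,2) -> (7,2): occupied ('#') -> FAIL
All cells valid: no

Answer: no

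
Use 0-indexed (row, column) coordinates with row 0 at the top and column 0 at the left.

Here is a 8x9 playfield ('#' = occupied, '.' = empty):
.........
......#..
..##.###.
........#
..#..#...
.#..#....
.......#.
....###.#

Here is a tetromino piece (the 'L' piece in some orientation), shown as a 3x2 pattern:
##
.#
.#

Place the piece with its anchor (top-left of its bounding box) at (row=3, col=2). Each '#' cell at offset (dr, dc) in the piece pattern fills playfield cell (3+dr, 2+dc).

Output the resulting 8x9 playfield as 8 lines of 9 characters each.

Answer: .........
......#..
..##.###.
..##....#
..##.#...
.#.##....
.......#.
....###.#

Derivation:
Fill (3+0,2+0) = (3,2)
Fill (3+0,2+1) = (3,3)
Fill (3+1,2+1) = (4,3)
Fill (3+2,2+1) = (5,3)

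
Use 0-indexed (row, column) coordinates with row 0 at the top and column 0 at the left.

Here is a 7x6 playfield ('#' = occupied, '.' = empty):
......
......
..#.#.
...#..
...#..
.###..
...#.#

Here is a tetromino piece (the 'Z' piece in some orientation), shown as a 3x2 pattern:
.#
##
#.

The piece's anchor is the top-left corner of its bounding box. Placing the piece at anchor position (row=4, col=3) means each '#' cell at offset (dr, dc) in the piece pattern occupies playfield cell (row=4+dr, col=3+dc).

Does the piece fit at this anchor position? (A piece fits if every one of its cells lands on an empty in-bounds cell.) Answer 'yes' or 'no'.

Check each piece cell at anchor (4, 3):
  offset (0,1) -> (4,4): empty -> OK
  offset (1,0) -> (5,3): occupied ('#') -> FAIL
  offset (1,1) -> (5,4): empty -> OK
  offset (2,0) -> (6,3): occupied ('#') -> FAIL
All cells valid: no

Answer: no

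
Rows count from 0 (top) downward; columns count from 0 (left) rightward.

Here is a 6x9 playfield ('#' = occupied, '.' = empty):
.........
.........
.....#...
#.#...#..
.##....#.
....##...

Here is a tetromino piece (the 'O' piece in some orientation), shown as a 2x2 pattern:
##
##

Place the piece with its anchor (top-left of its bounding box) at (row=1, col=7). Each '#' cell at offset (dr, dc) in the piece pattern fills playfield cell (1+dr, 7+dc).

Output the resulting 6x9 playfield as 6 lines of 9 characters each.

Answer: .........
.......##
.....#.##
#.#...#..
.##....#.
....##...

Derivation:
Fill (1+0,7+0) = (1,7)
Fill (1+0,7+1) = (1,8)
Fill (1+1,7+0) = (2,7)
Fill (1+1,7+1) = (2,8)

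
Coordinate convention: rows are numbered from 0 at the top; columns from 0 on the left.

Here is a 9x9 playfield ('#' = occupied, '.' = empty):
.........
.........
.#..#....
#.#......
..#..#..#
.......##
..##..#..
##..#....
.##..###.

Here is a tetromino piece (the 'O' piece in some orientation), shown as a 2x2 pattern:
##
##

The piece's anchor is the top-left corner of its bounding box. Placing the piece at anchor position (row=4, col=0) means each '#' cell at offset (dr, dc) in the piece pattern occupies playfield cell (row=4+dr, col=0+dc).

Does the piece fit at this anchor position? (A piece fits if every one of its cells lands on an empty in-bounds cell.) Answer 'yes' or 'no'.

Check each piece cell at anchor (4, 0):
  offset (0,0) -> (4,0): empty -> OK
  offset (0,1) -> (4,1): empty -> OK
  offset (1,0) -> (5,0): empty -> OK
  offset (1,1) -> (5,1): empty -> OK
All cells valid: yes

Answer: yes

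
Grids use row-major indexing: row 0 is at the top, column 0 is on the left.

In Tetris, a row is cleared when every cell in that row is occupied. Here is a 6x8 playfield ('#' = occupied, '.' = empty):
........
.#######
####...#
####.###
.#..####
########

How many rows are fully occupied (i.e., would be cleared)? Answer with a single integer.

Check each row:
  row 0: 8 empty cells -> not full
  row 1: 1 empty cell -> not full
  row 2: 3 empty cells -> not full
  row 3: 1 empty cell -> not full
  row 4: 3 empty cells -> not full
  row 5: 0 empty cells -> FULL (clear)
Total rows cleared: 1

Answer: 1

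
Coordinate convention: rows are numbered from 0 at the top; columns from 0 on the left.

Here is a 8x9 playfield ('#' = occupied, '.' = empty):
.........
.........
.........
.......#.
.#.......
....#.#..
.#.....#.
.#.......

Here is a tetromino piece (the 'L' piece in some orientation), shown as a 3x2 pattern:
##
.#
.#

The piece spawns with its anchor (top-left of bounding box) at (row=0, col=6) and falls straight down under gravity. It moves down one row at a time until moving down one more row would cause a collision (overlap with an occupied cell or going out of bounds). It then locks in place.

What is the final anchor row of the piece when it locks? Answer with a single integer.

Answer: 0

Derivation:
Spawn at (row=0, col=6). Try each row:
  row 0: fits
  row 1: blocked -> lock at row 0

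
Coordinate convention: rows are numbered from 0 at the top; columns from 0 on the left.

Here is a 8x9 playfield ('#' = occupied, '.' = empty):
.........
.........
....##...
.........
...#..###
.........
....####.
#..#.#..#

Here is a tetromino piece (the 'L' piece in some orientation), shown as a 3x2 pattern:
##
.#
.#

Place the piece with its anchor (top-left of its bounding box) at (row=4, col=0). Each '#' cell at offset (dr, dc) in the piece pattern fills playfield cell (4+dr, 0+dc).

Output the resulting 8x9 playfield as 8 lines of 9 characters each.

Fill (4+0,0+0) = (4,0)
Fill (4+0,0+1) = (4,1)
Fill (4+1,0+1) = (5,1)
Fill (4+2,0+1) = (6,1)

Answer: .........
.........
....##...
.........
##.#..###
.#.......
.#..####.
#..#.#..#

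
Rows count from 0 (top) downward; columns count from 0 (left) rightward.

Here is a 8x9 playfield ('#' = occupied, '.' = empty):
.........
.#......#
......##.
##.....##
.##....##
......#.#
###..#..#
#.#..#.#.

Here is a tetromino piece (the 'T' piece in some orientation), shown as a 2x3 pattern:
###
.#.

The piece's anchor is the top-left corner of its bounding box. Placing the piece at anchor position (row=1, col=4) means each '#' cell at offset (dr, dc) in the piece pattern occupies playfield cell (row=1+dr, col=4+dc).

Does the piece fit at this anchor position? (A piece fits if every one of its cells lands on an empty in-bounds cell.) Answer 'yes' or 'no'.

Answer: yes

Derivation:
Check each piece cell at anchor (1, 4):
  offset (0,0) -> (1,4): empty -> OK
  offset (0,1) -> (1,5): empty -> OK
  offset (0,2) -> (1,6): empty -> OK
  offset (1,1) -> (2,5): empty -> OK
All cells valid: yes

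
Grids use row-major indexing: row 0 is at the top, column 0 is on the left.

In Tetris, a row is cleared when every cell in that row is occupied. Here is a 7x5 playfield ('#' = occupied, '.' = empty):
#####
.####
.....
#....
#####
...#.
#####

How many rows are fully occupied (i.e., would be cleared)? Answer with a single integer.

Check each row:
  row 0: 0 empty cells -> FULL (clear)
  row 1: 1 empty cell -> not full
  row 2: 5 empty cells -> not full
  row 3: 4 empty cells -> not full
  row 4: 0 empty cells -> FULL (clear)
  row 5: 4 empty cells -> not full
  row 6: 0 empty cells -> FULL (clear)
Total rows cleared: 3

Answer: 3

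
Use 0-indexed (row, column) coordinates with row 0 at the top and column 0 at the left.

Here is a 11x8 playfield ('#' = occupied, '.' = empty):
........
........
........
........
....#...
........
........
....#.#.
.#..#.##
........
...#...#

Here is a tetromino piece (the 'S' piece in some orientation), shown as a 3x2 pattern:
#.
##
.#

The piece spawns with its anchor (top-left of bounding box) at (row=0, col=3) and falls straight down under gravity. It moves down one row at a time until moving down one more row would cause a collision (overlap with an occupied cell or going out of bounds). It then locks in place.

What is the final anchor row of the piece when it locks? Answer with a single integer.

Answer: 1

Derivation:
Spawn at (row=0, col=3). Try each row:
  row 0: fits
  row 1: fits
  row 2: blocked -> lock at row 1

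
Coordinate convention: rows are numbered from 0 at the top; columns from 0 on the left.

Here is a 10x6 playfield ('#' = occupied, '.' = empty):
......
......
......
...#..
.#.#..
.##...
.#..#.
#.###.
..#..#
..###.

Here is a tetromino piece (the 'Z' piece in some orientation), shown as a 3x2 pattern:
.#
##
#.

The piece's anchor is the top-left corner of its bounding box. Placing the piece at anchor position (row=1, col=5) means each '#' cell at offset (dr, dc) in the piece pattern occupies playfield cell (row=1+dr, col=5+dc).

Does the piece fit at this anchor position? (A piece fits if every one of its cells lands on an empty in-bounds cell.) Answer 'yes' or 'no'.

Check each piece cell at anchor (1, 5):
  offset (0,1) -> (1,6): out of bounds -> FAIL
  offset (1,0) -> (2,5): empty -> OK
  offset (1,1) -> (2,6): out of bounds -> FAIL
  offset (2,0) -> (3,5): empty -> OK
All cells valid: no

Answer: no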